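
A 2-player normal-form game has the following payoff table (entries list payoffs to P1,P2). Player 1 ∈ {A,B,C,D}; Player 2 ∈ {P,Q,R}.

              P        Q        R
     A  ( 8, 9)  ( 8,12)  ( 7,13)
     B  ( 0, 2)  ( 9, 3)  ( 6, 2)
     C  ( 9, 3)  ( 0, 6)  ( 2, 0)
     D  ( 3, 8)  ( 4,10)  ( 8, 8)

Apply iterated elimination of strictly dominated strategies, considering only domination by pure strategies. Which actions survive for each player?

P2 drop P (Q beats it: A:12>9 B:3>2 C:6>3 D:10>8)
P1 drop C (A beats it: Q:8>0 R:7>2)
P1→{A,B,D} P2→{Q,R}

Survivors P1:{A,B,D} P2:{Q,R}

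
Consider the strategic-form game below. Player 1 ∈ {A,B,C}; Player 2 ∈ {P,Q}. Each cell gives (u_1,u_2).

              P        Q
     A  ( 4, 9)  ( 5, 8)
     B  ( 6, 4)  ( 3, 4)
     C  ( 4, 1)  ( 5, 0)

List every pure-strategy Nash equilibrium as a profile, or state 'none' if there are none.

NE set: (B,P)

(A,P): not NE [P1→B gives 6>4]
(A,Q): not NE [P2→P gives 9>8]
(B,P): NE
(B,Q): not NE [P1→C gives 5>3]
(C,P): not NE [P1→B gives 6>4]
(C,Q): not NE [P2→P gives 1>0]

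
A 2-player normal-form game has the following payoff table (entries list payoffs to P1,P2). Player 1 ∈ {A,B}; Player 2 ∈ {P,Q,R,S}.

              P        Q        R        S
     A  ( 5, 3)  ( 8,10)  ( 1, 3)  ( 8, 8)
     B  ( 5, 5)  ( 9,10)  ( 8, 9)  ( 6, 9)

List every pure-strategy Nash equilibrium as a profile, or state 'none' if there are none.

NE set: (B,Q)

(A,P): not NE [P2→Q gives 10>3]
(A,Q): not NE [P1→B gives 9>8]
(A,R): not NE [P1→B gives 8>1; P2→Q gives 10>3]
(A,S): not NE [P2→Q gives 10>8]
(B,P): not NE [P2→Q gives 10>5]
(B,Q): NE
(B,R): not NE [P2→Q gives 10>9]
(B,S): not NE [P1→A gives 8>6; P2→Q gives 10>9]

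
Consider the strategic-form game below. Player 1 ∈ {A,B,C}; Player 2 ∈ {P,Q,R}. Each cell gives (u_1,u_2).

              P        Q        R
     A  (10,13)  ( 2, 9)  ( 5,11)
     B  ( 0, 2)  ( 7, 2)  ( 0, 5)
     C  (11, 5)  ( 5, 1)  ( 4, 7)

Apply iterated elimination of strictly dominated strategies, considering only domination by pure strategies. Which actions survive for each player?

P2 drop Q (R beats it: A:11>9 B:5>2 C:7>1)
P1 drop B (A beats it: P:10>0 R:5>0)
P1→{A,C} P2→{P,R}

Remaining: P1:{A,C} P2:{P,R}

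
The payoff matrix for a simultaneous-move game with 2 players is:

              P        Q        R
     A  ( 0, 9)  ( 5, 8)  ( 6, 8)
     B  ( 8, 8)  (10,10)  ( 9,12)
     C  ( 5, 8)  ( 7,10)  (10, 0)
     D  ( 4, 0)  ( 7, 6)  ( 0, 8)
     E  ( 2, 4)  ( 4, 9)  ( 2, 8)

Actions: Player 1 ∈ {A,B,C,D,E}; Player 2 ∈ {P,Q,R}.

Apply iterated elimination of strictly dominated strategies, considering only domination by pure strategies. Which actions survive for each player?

P1 drop A (B beats it: P:8>0 Q:10>5 R:9>6)
P1 drop D (B beats it: P:8>4 Q:10>7 R:9>0)
P1 drop E (B beats it: P:8>2 Q:10>4 R:9>2)
P2 drop P (Q beats it: B:10>8 C:10>8)
P1→{B,C} P2→{Q,R}

Survivors P1:{B,C} P2:{Q,R}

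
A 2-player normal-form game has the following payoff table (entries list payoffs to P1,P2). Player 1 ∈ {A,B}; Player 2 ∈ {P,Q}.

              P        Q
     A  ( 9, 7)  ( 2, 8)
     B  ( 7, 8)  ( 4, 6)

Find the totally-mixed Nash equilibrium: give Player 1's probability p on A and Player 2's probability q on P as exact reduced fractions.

p=2/3, q=1/2

P1 indiff ⇒ q·9+(1-q)·2 = q·7+(1-q)·4 ⇒ q(2) = (1-q)(2) ⇒ q = 1/2
P2 indiff ⇒ p·7+(1-p)·8 = p·8+(1-p)·6 ⇒ p(-1) = (1-p)(-2) ⇒ p = 2/3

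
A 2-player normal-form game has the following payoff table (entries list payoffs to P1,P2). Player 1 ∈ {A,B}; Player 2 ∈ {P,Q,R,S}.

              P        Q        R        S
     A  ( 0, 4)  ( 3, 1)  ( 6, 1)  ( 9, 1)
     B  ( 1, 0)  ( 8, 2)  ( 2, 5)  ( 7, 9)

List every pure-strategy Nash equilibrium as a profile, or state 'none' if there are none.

Equilibria: none

(A,P): not NE [P1→B gives 1>0]
(A,Q): not NE [P1→B gives 8>3; P2→P gives 4>1]
(A,R): not NE [P2→P gives 4>1]
(A,S): not NE [P2→P gives 4>1]
(B,P): not NE [P2→S gives 9>0]
(B,Q): not NE [P2→S gives 9>2]
(B,R): not NE [P1→A gives 6>2; P2→S gives 9>5]
(B,S): not NE [P1→A gives 9>7]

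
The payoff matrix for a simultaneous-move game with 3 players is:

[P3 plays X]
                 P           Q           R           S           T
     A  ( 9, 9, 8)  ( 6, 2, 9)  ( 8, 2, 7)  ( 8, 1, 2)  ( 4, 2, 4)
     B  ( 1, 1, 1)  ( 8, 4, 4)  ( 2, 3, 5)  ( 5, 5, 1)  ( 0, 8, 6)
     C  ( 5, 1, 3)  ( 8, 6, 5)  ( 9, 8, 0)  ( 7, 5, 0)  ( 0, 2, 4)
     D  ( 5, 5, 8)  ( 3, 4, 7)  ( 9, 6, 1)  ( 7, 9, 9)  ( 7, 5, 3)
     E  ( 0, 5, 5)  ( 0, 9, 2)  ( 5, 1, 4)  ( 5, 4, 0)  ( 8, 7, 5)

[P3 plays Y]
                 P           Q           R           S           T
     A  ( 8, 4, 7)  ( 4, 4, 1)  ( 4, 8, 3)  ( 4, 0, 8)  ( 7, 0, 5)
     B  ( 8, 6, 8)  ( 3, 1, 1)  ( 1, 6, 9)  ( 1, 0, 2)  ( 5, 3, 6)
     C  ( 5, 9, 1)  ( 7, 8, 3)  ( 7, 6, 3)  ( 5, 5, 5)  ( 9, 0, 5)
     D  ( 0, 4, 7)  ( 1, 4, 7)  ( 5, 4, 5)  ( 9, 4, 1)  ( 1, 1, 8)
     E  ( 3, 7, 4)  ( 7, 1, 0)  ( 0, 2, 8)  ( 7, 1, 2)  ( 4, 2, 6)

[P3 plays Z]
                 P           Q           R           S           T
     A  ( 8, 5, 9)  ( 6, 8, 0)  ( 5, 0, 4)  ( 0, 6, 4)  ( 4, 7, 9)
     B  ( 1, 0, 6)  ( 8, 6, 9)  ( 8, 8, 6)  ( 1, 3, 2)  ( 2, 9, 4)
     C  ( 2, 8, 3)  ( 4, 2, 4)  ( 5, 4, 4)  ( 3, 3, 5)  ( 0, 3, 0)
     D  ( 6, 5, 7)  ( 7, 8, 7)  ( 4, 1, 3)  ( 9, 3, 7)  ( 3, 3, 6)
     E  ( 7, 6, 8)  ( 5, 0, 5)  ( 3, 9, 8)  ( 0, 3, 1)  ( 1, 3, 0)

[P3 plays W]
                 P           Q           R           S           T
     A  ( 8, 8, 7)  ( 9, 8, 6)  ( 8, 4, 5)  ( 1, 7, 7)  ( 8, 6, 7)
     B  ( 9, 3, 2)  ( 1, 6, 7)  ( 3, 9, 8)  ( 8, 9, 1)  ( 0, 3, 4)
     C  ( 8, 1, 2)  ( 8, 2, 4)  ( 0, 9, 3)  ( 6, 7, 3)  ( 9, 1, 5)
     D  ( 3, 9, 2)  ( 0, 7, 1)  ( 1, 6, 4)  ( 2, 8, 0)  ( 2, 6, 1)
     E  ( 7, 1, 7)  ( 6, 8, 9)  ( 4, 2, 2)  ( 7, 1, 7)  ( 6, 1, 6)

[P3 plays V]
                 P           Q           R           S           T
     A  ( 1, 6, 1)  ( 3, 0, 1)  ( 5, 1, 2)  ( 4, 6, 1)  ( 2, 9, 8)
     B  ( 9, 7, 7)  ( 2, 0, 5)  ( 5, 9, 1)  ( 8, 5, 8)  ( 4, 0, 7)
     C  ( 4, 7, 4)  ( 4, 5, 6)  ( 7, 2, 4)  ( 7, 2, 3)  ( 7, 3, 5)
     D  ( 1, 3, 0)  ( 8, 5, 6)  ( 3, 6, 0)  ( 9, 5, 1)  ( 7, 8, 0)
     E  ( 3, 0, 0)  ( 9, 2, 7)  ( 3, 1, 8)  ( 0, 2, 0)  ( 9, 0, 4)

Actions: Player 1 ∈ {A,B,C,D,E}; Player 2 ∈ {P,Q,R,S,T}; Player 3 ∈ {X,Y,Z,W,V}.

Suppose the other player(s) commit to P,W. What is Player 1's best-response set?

u_1(A vs P,W) = 8
u_1(B vs P,W) = 9
u_1(C vs P,W) = 8
u_1(D vs P,W) = 3
u_1(E vs P,W) = 7
max payoff 9 at {B}

BR_1 = {B}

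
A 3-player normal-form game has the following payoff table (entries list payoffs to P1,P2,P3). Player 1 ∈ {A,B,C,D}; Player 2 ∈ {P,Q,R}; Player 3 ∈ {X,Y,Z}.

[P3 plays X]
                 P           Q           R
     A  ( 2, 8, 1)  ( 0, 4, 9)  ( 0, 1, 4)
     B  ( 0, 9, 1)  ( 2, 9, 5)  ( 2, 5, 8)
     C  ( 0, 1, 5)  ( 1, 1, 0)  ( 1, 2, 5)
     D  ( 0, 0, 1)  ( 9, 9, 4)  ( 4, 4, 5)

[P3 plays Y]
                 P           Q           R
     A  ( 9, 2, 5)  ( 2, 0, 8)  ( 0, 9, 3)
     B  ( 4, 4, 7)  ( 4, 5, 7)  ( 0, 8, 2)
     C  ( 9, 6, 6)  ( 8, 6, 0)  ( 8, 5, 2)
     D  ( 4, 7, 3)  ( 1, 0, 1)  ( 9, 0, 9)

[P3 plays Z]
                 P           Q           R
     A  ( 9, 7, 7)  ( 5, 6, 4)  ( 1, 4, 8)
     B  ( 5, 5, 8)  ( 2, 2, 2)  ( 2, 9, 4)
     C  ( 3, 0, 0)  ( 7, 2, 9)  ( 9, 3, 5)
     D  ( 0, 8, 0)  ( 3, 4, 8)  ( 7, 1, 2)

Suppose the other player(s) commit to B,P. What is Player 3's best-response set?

BR_3 = {Z}

u_3(X vs B,P) = 1
u_3(Y vs B,P) = 7
u_3(Z vs B,P) = 8
max payoff 8 at {Z}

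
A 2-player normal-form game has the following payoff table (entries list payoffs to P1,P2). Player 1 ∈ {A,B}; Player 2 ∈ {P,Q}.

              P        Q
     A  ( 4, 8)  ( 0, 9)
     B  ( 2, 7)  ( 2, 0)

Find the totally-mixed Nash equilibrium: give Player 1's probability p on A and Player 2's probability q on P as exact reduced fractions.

P1 mixes 7/8 on A; P2 mixes 1/2 on P

P1 indiff ⇒ q·4+(1-q)·0 = q·2+(1-q)·2 ⇒ q(2) = (1-q)(2) ⇒ q = 1/2
P2 indiff ⇒ p·8+(1-p)·7 = p·9+(1-p)·0 ⇒ p(-1) = (1-p)(-7) ⇒ p = 7/8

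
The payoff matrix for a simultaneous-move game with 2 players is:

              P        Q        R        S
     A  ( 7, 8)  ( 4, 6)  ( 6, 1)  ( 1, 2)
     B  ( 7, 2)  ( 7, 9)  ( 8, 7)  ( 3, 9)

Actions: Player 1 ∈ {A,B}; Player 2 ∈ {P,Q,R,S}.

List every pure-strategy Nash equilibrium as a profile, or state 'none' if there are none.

(A,P): NE
(A,Q): not NE [P1→B gives 7>4; P2→P gives 8>6]
(A,R): not NE [P1→B gives 8>6; P2→P gives 8>1]
(A,S): not NE [P1→B gives 3>1; P2→P gives 8>2]
(B,P): not NE [P2→S gives 9>2]
(B,Q): NE
(B,R): not NE [P2→S gives 9>7]
(B,S): NE

Nash profiles: (A,P), (B,Q), (B,S)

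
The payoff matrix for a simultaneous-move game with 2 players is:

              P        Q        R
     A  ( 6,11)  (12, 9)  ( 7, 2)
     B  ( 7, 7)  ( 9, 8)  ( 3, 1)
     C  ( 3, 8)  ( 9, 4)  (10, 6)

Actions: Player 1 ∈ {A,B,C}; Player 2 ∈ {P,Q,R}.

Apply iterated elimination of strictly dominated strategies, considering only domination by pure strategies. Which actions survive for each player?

Remaining: P1:{A,B} P2:{P,Q}

P2 drop R (P beats it: A:11>2 B:7>1 C:8>6)
P1 drop C (A beats it: P:6>3 Q:12>9)
P1→{A,B} P2→{P,Q}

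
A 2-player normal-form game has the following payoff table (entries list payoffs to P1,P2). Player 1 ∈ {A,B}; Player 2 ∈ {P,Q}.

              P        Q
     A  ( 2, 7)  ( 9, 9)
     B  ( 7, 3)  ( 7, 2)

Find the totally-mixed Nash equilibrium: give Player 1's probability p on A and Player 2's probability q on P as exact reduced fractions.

P1 mixes 1/3 on A; P2 mixes 2/7 on P

P1 indiff ⇒ q·2+(1-q)·9 = q·7+(1-q)·7 ⇒ q(-5) = (1-q)(-2) ⇒ q = 2/7
P2 indiff ⇒ p·7+(1-p)·3 = p·9+(1-p)·2 ⇒ p(-2) = (1-p)(-1) ⇒ p = 1/3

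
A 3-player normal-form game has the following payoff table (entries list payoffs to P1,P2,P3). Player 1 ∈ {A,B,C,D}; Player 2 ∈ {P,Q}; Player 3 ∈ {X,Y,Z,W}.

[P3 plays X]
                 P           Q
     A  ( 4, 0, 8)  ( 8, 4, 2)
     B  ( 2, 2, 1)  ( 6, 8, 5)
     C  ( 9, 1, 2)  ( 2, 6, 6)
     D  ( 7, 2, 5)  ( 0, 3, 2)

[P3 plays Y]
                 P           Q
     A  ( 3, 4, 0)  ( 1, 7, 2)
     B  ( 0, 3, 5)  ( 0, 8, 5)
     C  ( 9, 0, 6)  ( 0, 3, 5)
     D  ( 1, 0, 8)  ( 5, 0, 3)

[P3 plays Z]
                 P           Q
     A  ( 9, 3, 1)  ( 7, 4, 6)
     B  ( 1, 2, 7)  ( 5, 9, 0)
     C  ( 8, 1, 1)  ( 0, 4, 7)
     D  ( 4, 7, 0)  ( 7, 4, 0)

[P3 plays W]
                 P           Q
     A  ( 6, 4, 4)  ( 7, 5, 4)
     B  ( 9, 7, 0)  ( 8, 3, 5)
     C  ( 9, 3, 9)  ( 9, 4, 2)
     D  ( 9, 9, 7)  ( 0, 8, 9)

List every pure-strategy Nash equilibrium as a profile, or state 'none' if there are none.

Nash profiles: (A,Q,Z)

(A,P,X): not NE [P1→C gives 9>4; P2→Q gives 4>0]
(A,P,Y): not NE [P1→C gives 9>3; P2→Q gives 7>4; P3→X gives 8>0]
(A,P,Z): not NE [P2→Q gives 4>3; P3→X gives 8>1]
(A,P,W): not NE [P1→D gives 9>6; P2→Q gives 5>4; P3→X gives 8>4]
(A,Q,X): not NE [P3→Z gives 6>2]
(A,Q,Y): not NE [P1→D gives 5>1; P3→Z gives 6>2]
(A,Q,Z): NE
(A,Q,W): not NE [P1→C gives 9>7; P3→Z gives 6>4]
(B,P,X): not NE [P1→C gives 9>2; P2→Q gives 8>2; P3→Z gives 7>1]
(B,P,Y): not NE [P1→C gives 9>0; P2→Q gives 8>3; P3→Z gives 7>5]
(B,P,Z): not NE [P1→A gives 9>1; P2→Q gives 9>2]
(B,P,W): not NE [P3→Z gives 7>0]
(B,Q,X): not NE [P1→A gives 8>6]
(B,Q,Y): not NE [P1→D gives 5>0]
(B,Q,Z): not NE [P1→D gives 7>5; P3→W gives 5>0]
(B,Q,W): not NE [P1→C gives 9>8; P2→P gives 7>3]
(C,P,X): not NE [P2→Q gives 6>1; P3→W gives 9>2]
(C,P,Y): not NE [P2→Q gives 3>0; P3→W gives 9>6]
(C,P,Z): not NE [P1→A gives 9>8; P2→Q gives 4>1; P3→W gives 9>1]
(C,P,W): not NE [P2→Q gives 4>3]
(C,Q,X): not NE [P1→A gives 8>2; P3→Z gives 7>6]
(C,Q,Y): not NE [P1→D gives 5>0; P3→Z gives 7>5]
(C,Q,Z): not NE [P1→D gives 7>0]
(C,Q,W): not NE [P3→Z gives 7>2]
(D,P,X): not NE [P1→C gives 9>7; P2→Q gives 3>2; P3→Y gives 8>5]
(D,P,Y): not NE [P1→C gives 9>1]
(D,P,Z): not NE [P1→A gives 9>4; P3→Y gives 8>0]
(D,P,W): not NE [P3→Y gives 8>7]
(D,Q,X): not NE [P1→A gives 8>0; P3→W gives 9>2]
(D,Q,Y): not NE [P3→W gives 9>3]
(D,Q,Z): not NE [P2→P gives 7>4; P3→W gives 9>0]
(D,Q,W): not NE [P1→C gives 9>0; P2→P gives 9>8]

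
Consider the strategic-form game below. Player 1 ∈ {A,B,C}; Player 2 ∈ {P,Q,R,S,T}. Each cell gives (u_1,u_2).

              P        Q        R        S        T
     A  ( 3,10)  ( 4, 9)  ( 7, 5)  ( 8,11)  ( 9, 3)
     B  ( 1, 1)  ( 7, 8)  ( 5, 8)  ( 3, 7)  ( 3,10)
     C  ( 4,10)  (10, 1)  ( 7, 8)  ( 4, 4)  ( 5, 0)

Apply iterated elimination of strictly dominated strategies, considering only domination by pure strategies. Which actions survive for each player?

Remaining: P1:{A,C} P2:{P,S}

P1 drop B (C beats it: P:4>1 Q:10>7 R:7>5 S:4>3 T:5>3)
P2 drop Q (P beats it: A:10>9 C:10>1)
P2 drop R (P beats it: A:10>5 C:10>8)
P2 drop T (P beats it: A:10>3 C:10>0)
P1→{A,C} P2→{P,S}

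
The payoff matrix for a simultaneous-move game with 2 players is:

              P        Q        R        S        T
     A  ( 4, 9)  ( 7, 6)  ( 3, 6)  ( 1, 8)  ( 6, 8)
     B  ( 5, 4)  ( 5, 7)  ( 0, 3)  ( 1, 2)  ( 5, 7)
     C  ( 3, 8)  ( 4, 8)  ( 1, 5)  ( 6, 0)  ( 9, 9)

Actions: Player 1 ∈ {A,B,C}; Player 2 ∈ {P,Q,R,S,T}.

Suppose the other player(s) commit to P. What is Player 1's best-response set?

argmax u_1 = {B}

u_1(A vs P) = 4
u_1(B vs P) = 5
u_1(C vs P) = 3
max payoff 5 at {B}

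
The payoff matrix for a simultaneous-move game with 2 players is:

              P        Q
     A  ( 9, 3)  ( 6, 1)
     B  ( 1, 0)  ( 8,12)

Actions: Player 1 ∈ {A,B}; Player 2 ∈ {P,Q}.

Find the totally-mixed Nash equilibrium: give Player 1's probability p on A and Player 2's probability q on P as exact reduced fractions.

P1 mixes 6/7 on A; P2 mixes 1/5 on P

P1 indiff ⇒ q·9+(1-q)·6 = q·1+(1-q)·8 ⇒ q(8) = (1-q)(2) ⇒ q = 1/5
P2 indiff ⇒ p·3+(1-p)·0 = p·1+(1-p)·12 ⇒ p(2) = (1-p)(12) ⇒ p = 6/7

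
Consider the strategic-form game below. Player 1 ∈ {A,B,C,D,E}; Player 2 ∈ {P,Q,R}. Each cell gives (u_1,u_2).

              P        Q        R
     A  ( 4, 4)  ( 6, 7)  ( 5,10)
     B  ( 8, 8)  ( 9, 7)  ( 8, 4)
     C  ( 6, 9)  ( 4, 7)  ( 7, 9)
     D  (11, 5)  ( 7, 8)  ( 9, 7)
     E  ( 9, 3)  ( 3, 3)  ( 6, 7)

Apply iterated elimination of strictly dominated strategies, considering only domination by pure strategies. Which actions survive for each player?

P1 drop A (B beats it: P:8>4 Q:9>6 R:8>5)
P1 drop C (B beats it: P:8>6 Q:9>4 R:8>7)
P1 drop E (D beats it: P:11>9 Q:7>3 R:9>6)
P2 drop R (Q beats it: B:7>4 D:8>7)
P1→{B,D} P2→{P,Q}

Remaining: P1:{B,D} P2:{P,Q}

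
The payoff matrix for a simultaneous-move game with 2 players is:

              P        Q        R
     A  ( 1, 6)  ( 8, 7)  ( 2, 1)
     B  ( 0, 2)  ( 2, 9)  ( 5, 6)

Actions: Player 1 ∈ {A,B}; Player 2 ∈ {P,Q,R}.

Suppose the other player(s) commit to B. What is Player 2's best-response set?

P2 best: {Q}

u_2(P vs B) = 2
u_2(Q vs B) = 9
u_2(R vs B) = 6
max payoff 9 at {Q}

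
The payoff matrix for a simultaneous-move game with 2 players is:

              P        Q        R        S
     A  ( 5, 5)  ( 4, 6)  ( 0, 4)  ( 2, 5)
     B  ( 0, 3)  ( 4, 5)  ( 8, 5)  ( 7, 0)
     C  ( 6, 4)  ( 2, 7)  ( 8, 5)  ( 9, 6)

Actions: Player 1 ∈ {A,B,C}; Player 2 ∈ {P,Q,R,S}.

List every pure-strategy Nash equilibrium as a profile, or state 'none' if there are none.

Nash profiles: (A,Q), (B,Q), (B,R)

(A,P): not NE [P1→C gives 6>5; P2→Q gives 6>5]
(A,Q): NE
(A,R): not NE [P1→C gives 8>0; P2→Q gives 6>4]
(A,S): not NE [P1→C gives 9>2; P2→Q gives 6>5]
(B,P): not NE [P1→C gives 6>0; P2→R gives 5>3]
(B,Q): NE
(B,R): NE
(B,S): not NE [P1→C gives 9>7; P2→R gives 5>0]
(C,P): not NE [P2→Q gives 7>4]
(C,Q): not NE [P1→B gives 4>2]
(C,R): not NE [P2→Q gives 7>5]
(C,S): not NE [P2→Q gives 7>6]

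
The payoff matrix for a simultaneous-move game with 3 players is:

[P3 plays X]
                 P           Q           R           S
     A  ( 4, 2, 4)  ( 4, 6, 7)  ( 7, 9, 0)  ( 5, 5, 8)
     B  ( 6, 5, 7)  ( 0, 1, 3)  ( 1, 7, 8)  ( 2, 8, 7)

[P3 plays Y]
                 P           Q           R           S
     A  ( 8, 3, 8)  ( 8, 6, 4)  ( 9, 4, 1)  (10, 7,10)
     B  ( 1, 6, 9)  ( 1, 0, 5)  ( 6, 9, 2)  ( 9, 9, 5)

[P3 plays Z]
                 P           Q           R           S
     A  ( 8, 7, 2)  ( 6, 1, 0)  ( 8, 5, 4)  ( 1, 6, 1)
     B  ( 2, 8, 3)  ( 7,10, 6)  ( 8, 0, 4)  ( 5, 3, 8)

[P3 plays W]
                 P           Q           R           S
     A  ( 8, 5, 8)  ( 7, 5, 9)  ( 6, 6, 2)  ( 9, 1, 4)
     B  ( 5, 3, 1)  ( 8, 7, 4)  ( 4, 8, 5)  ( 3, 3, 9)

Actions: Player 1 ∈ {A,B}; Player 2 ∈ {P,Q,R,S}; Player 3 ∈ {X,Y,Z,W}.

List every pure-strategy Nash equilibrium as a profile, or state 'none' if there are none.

PSNE = {(A,S,Y), (B,Q,Z)}

(A,P,X): not NE [P1→B gives 6>4; P2→R gives 9>2; P3→W gives 8>4]
(A,P,Y): not NE [P2→S gives 7>3]
(A,P,Z): not NE [P3→W gives 8>2]
(A,P,W): not NE [P2→R gives 6>5]
(A,Q,X): not NE [P2→R gives 9>6; P3→W gives 9>7]
(A,Q,Y): not NE [P2→S gives 7>6; P3→W gives 9>4]
(A,Q,Z): not NE [P1→B gives 7>6; P2→P gives 7>1; P3→W gives 9>0]
(A,Q,W): not NE [P1→B gives 8>7; P2→R gives 6>5]
(A,R,X): not NE [P3→Z gives 4>0]
(A,R,Y): not NE [P2→S gives 7>4; P3→Z gives 4>1]
(A,R,Z): not NE [P2→P gives 7>5]
(A,R,W): not NE [P3→Z gives 4>2]
(A,S,X): not NE [P2→R gives 9>5; P3→Y gives 10>8]
(A,S,Y): NE
(A,S,Z): not NE [P1→B gives 5>1; P2→P gives 7>6; P3→Y gives 10>1]
(A,S,W): not NE [P2→R gives 6>1; P3→Y gives 10>4]
(B,P,X): not NE [P2→S gives 8>5; P3→Y gives 9>7]
(B,P,Y): not NE [P1→A gives 8>1; P2→S gives 9>6]
(B,P,Z): not NE [P1→A gives 8>2; P2→Q gives 10>8; P3→Y gives 9>3]
(B,P,W): not NE [P1→A gives 8>5; P2→R gives 8>3; P3→Y gives 9>1]
(B,Q,X): not NE [P1→A gives 4>0; P2→S gives 8>1; P3→Z gives 6>3]
(B,Q,Y): not NE [P1→A gives 8>1; P2→S gives 9>0; P3→Z gives 6>5]
(B,Q,Z): NE
(B,Q,W): not NE [P2→R gives 8>7; P3→Z gives 6>4]
(B,R,X): not NE [P1→A gives 7>1; P2→S gives 8>7]
(B,R,Y): not NE [P1→A gives 9>6; P3→X gives 8>2]
(B,R,Z): not NE [P2→Q gives 10>0; P3→X gives 8>4]
(B,R,W): not NE [P1→A gives 6>4; P3→X gives 8>5]
(B,S,X): not NE [P1→A gives 5>2; P3→W gives 9>7]
(B,S,Y): not NE [P1→A gives 10>9; P3→W gives 9>5]
(B,S,Z): not NE [P2→Q gives 10>3; P3→W gives 9>8]
(B,S,W): not NE [P1→A gives 9>3; P2→R gives 8>3]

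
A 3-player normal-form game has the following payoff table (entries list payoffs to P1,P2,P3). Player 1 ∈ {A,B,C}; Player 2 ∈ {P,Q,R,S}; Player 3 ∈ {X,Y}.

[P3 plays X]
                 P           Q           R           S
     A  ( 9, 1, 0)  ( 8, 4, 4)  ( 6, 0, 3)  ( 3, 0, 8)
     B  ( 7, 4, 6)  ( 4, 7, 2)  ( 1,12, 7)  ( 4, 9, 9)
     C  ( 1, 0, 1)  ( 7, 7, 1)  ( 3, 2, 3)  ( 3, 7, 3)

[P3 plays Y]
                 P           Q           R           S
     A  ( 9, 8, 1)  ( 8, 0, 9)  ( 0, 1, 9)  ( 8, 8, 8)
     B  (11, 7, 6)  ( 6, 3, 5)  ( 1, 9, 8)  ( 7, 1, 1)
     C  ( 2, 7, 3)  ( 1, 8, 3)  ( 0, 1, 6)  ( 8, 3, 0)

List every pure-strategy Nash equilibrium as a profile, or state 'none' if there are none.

NE set: (A,S,Y), (B,R,Y)

(A,P,X): not NE [P2→Q gives 4>1; P3→Y gives 1>0]
(A,P,Y): not NE [P1→B gives 11>9]
(A,Q,X): not NE [P3→Y gives 9>4]
(A,Q,Y): not NE [P2→S gives 8>0]
(A,R,X): not NE [P2→Q gives 4>0; P3→Y gives 9>3]
(A,R,Y): not NE [P1→B gives 1>0; P2→S gives 8>1]
(A,S,X): not NE [P1→B gives 4>3; P2→Q gives 4>0]
(A,S,Y): NE
(B,P,X): not NE [P1→A gives 9>7; P2→R gives 12>4]
(B,P,Y): not NE [P2→R gives 9>7]
(B,Q,X): not NE [P1→A gives 8>4; P2→R gives 12>7; P3→Y gives 5>2]
(B,Q,Y): not NE [P1→A gives 8>6; P2→R gives 9>3]
(B,R,X): not NE [P1→A gives 6>1; P3→Y gives 8>7]
(B,R,Y): NE
(B,S,X): not NE [P2→R gives 12>9]
(B,S,Y): not NE [P1→C gives 8>7; P2→R gives 9>1; P3→X gives 9>1]
(C,P,X): not NE [P1→A gives 9>1; P2→S gives 7>0; P3→Y gives 3>1]
(C,P,Y): not NE [P1→B gives 11>2; P2→Q gives 8>7]
(C,Q,X): not NE [P1→A gives 8>7; P3→Y gives 3>1]
(C,Q,Y): not NE [P1→A gives 8>1]
(C,R,X): not NE [P1→A gives 6>3; P2→S gives 7>2; P3→Y gives 6>3]
(C,R,Y): not NE [P1→B gives 1>0; P2→Q gives 8>1]
(C,S,X): not NE [P1→B gives 4>3]
(C,S,Y): not NE [P2→Q gives 8>3; P3→X gives 3>0]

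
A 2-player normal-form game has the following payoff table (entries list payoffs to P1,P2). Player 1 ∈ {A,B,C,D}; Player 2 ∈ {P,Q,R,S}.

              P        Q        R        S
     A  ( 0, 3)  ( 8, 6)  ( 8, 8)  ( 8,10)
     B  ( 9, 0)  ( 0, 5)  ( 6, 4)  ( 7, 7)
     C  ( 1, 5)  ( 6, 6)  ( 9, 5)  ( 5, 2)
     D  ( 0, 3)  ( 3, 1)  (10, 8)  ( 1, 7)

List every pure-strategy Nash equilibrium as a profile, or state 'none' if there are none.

(A,P): not NE [P1→B gives 9>0; P2→S gives 10>3]
(A,Q): not NE [P2→S gives 10>6]
(A,R): not NE [P1→D gives 10>8; P2→S gives 10>8]
(A,S): NE
(B,P): not NE [P2→S gives 7>0]
(B,Q): not NE [P1→A gives 8>0; P2→S gives 7>5]
(B,R): not NE [P1→D gives 10>6; P2→S gives 7>4]
(B,S): not NE [P1→A gives 8>7]
(C,P): not NE [P1→B gives 9>1; P2→Q gives 6>5]
(C,Q): not NE [P1→A gives 8>6]
(C,R): not NE [P1→D gives 10>9; P2→Q gives 6>5]
(C,S): not NE [P1→A gives 8>5; P2→Q gives 6>2]
(D,P): not NE [P1→B gives 9>0; P2→R gives 8>3]
(D,Q): not NE [P1→A gives 8>3; P2→R gives 8>1]
(D,R): NE
(D,S): not NE [P1→A gives 8>1; P2→R gives 8>7]

Nash profiles: (A,S), (D,R)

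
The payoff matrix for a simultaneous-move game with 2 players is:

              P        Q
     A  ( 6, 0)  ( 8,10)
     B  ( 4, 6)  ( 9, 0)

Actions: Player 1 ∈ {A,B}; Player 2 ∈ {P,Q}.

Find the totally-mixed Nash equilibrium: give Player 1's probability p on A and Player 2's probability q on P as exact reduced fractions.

P1 indiff ⇒ q·6+(1-q)·8 = q·4+(1-q)·9 ⇒ q(2) = (1-q)(1) ⇒ q = 1/3
P2 indiff ⇒ p·0+(1-p)·6 = p·10+(1-p)·0 ⇒ p(-10) = (1-p)(-6) ⇒ p = 3/8

P1 mixes 3/8 on A; P2 mixes 1/3 on P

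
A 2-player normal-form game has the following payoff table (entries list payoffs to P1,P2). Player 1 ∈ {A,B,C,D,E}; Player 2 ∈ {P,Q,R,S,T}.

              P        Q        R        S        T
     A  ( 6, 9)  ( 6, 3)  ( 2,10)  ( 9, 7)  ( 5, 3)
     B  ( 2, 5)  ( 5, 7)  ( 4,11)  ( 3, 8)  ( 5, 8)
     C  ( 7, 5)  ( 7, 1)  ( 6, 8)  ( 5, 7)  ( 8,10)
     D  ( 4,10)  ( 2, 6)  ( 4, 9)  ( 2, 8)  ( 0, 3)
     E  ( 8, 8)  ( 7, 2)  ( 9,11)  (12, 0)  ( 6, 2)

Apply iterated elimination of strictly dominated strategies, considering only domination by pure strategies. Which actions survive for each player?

P1 drop A (E beats it: P:8>6 Q:7>6 R:9>2 S:12>9 T:6>5)
P1 drop B (C beats it: P:7>2 Q:7>5 R:6>4 S:5>3 T:8>5)
P1 drop D (C beats it: P:7>4 Q:7>2 R:6>4 S:5>2 T:8>0)
P2 drop P (R beats it: C:8>5 E:11>8)
P2 drop Q (R beats it: C:8>1 E:11>2)
P2 drop S (R beats it: C:8>7 E:11>0)
P1→{C,E} P2→{R,T}

Survivors P1:{C,E} P2:{R,T}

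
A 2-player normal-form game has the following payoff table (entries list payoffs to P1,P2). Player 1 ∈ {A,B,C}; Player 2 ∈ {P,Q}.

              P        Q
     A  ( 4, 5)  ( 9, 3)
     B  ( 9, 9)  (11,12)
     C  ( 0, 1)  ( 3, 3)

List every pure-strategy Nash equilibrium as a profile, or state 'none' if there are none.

Nash profiles: (B,Q)

(A,P): not NE [P1→B gives 9>4]
(A,Q): not NE [P1→B gives 11>9; P2→P gives 5>3]
(B,P): not NE [P2→Q gives 12>9]
(B,Q): NE
(C,P): not NE [P1→B gives 9>0; P2→Q gives 3>1]
(C,Q): not NE [P1→B gives 11>3]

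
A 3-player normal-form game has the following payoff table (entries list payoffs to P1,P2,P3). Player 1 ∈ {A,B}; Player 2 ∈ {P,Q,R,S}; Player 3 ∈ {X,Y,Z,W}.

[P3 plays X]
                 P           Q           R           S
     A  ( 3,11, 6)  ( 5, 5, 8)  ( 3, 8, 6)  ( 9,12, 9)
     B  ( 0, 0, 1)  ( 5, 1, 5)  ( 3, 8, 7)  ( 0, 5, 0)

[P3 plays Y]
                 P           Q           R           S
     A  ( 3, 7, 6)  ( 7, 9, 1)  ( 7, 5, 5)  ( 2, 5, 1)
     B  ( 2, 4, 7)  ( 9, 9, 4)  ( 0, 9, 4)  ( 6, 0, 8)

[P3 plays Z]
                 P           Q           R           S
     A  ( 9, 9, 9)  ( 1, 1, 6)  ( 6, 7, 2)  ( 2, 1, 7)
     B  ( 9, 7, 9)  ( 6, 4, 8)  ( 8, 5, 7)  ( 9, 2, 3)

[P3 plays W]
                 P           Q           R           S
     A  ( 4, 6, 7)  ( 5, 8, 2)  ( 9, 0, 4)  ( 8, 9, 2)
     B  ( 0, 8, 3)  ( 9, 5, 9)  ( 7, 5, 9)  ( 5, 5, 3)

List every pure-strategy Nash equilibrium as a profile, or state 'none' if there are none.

Nash profiles: (A,P,Z), (A,S,X), (B,P,Z)

(A,P,X): not NE [P2→S gives 12>11; P3→Z gives 9>6]
(A,P,Y): not NE [P2→Q gives 9>7; P3→Z gives 9>6]
(A,P,Z): NE
(A,P,W): not NE [P2→S gives 9>6; P3→Z gives 9>7]
(A,Q,X): not NE [P2→S gives 12>5]
(A,Q,Y): not NE [P1→B gives 9>7; P3→X gives 8>1]
(A,Q,Z): not NE [P1→B gives 6>1; P2→P gives 9>1; P3→X gives 8>6]
(A,Q,W): not NE [P1→B gives 9>5; P2→S gives 9>8; P3→X gives 8>2]
(A,R,X): not NE [P2→S gives 12>8]
(A,R,Y): not NE [P2→Q gives 9>5; P3→X gives 6>5]
(A,R,Z): not NE [P1→B gives 8>6; P2→P gives 9>7; P3→X gives 6>2]
(A,R,W): not NE [P2→S gives 9>0; P3→X gives 6>4]
(A,S,X): NE
(A,S,Y): not NE [P1→B gives 6>2; P2→Q gives 9>5; P3→X gives 9>1]
(A,S,Z): not NE [P1→B gives 9>2; P2→P gives 9>1; P3→X gives 9>7]
(A,S,W): not NE [P3→X gives 9>2]
(B,P,X): not NE [P1→A gives 3>0; P2→R gives 8>0; P3→Z gives 9>1]
(B,P,Y): not NE [P1→A gives 3>2; P2→R gives 9>4; P3→Z gives 9>7]
(B,P,Z): NE
(B,P,W): not NE [P1→A gives 4>0; P3→Z gives 9>3]
(B,Q,X): not NE [P2→R gives 8>1; P3→W gives 9>5]
(B,Q,Y): not NE [P3→W gives 9>4]
(B,Q,Z): not NE [P2→P gives 7>4; P3→W gives 9>8]
(B,Q,W): not NE [P2→P gives 8>5]
(B,R,X): not NE [P3→W gives 9>7]
(B,R,Y): not NE [P1→A gives 7>0; P3→W gives 9>4]
(B,R,Z): not NE [P2→P gives 7>5; P3→W gives 9>7]
(B,R,W): not NE [P1→A gives 9>7; P2→P gives 8>5]
(B,S,X): not NE [P1→A gives 9>0; P2→R gives 8>5; P3→Y gives 8>0]
(B,S,Y): not NE [P2→R gives 9>0]
(B,S,Z): not NE [P2→P gives 7>2; P3→Y gives 8>3]
(B,S,W): not NE [P1→A gives 8>5; P2→P gives 8>5; P3→Y gives 8>3]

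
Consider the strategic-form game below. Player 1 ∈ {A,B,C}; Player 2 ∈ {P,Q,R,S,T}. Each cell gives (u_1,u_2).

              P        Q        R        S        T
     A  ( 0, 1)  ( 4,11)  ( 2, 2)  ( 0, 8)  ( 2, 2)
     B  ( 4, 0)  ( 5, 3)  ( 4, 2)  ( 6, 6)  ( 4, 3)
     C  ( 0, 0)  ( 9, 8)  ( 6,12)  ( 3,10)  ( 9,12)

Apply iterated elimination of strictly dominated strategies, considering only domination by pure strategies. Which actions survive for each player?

IESDS → P1:{B,C} P2:{R,S,T}

P1 drop A (B beats it: P:4>0 Q:5>4 R:4>2 S:6>0 T:4>2)
P2 drop P (Q beats it: B:3>0 C:8>0)
P2 drop Q (S beats it: B:6>3 C:10>8)
P1→{B,C} P2→{R,S,T}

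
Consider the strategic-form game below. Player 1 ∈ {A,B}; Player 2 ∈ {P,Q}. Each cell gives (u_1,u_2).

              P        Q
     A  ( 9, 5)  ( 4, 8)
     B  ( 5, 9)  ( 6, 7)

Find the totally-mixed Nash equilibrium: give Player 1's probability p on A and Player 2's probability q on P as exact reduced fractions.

p=2/5, q=1/3

P1 indiff ⇒ q·9+(1-q)·4 = q·5+(1-q)·6 ⇒ q(4) = (1-q)(2) ⇒ q = 1/3
P2 indiff ⇒ p·5+(1-p)·9 = p·8+(1-p)·7 ⇒ p(-3) = (1-p)(-2) ⇒ p = 2/5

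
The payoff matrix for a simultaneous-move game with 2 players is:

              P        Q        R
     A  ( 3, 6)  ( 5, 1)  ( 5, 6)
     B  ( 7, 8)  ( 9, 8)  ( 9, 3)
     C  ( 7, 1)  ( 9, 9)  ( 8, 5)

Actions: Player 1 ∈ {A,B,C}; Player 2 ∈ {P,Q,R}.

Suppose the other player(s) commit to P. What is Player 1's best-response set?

BR_1 = {B,C}

u_1(A vs P) = 3
u_1(B vs P) = 7
u_1(C vs P) = 7
max payoff 7 at {B,C}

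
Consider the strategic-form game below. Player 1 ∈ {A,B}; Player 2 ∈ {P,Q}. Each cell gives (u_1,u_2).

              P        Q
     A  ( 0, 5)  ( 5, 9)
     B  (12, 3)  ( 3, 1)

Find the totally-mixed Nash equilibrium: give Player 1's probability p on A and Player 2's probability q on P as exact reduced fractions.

P1 mixes 1/3 on A; P2 mixes 1/7 on P

P1 indiff ⇒ q·0+(1-q)·5 = q·12+(1-q)·3 ⇒ q(-12) = (1-q)(-2) ⇒ q = 1/7
P2 indiff ⇒ p·5+(1-p)·3 = p·9+(1-p)·1 ⇒ p(-4) = (1-p)(-2) ⇒ p = 1/3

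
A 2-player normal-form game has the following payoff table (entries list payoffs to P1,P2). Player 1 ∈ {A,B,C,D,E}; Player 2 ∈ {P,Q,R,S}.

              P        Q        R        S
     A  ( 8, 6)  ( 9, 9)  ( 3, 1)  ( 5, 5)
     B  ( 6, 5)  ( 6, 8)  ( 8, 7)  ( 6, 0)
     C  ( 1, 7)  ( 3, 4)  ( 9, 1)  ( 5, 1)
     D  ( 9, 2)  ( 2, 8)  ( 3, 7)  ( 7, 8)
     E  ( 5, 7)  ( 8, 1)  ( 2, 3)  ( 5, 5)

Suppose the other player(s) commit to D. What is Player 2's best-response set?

u_2(P vs D) = 2
u_2(Q vs D) = 8
u_2(R vs D) = 7
u_2(S vs D) = 8
max payoff 8 at {Q,S}

argmax u_2 = {Q,S}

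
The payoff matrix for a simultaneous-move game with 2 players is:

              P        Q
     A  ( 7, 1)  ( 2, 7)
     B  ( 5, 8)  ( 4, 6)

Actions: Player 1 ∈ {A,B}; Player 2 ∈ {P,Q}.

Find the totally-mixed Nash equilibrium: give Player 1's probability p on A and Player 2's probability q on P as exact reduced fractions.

P1 mixes 1/4 on A; P2 mixes 1/2 on P

P1 indiff ⇒ q·7+(1-q)·2 = q·5+(1-q)·4 ⇒ q(2) = (1-q)(2) ⇒ q = 1/2
P2 indiff ⇒ p·1+(1-p)·8 = p·7+(1-p)·6 ⇒ p(-6) = (1-p)(-2) ⇒ p = 1/4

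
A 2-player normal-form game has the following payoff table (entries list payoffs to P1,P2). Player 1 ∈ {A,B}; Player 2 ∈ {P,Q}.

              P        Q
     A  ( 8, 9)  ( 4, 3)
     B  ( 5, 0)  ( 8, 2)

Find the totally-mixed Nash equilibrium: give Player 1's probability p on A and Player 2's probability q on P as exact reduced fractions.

(p,q) = (1/4, 4/7)

P1 indiff ⇒ q·8+(1-q)·4 = q·5+(1-q)·8 ⇒ q(3) = (1-q)(4) ⇒ q = 4/7
P2 indiff ⇒ p·9+(1-p)·0 = p·3+(1-p)·2 ⇒ p(6) = (1-p)(2) ⇒ p = 1/4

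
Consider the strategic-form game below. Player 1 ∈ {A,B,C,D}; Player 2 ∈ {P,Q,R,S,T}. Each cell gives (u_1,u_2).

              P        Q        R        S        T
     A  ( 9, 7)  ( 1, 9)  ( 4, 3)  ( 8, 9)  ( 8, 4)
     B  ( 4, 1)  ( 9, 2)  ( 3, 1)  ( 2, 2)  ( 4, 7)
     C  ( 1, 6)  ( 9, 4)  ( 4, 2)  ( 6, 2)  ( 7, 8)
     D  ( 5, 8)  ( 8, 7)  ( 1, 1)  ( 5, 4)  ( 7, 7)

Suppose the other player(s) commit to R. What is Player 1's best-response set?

BR_1 = {A,C}

u_1(A vs R) = 4
u_1(B vs R) = 3
u_1(C vs R) = 4
u_1(D vs R) = 1
max payoff 4 at {A,C}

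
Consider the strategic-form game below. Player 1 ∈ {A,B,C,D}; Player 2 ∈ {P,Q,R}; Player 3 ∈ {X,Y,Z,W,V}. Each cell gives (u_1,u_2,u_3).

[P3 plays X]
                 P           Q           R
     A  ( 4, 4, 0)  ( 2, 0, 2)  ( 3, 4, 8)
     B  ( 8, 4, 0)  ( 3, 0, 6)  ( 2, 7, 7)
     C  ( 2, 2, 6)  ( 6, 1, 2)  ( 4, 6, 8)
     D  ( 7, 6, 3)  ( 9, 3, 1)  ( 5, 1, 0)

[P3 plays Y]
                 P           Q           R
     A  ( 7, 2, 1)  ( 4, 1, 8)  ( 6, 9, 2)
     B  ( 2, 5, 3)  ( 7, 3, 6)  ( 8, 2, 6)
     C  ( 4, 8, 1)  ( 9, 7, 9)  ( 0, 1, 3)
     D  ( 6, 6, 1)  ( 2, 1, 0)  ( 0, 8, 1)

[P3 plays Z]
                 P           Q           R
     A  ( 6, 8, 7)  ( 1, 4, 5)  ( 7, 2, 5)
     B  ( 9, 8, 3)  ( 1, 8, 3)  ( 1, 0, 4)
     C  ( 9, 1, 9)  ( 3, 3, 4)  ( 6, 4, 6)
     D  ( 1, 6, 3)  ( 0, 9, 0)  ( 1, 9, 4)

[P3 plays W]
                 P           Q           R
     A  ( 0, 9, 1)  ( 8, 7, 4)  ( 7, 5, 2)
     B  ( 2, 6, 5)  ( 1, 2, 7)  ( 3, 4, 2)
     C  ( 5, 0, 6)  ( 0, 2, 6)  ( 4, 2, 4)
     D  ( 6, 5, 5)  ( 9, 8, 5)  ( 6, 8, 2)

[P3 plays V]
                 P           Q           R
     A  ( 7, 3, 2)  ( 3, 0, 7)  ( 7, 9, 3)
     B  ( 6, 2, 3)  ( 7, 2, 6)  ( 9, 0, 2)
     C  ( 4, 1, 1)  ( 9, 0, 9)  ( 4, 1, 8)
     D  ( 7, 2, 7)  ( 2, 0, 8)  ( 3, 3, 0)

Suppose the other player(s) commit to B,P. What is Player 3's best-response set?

u_3(X vs B,P) = 0
u_3(Y vs B,P) = 3
u_3(Z vs B,P) = 3
u_3(W vs B,P) = 5
u_3(V vs B,P) = 3
max payoff 5 at {W}

P3 best: {W}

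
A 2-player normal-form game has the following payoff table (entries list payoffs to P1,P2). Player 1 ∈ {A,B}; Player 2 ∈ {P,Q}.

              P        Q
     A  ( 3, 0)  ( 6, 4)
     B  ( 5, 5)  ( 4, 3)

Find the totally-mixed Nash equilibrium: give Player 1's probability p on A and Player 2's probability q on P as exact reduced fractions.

P1 indiff ⇒ q·3+(1-q)·6 = q·5+(1-q)·4 ⇒ q(-2) = (1-q)(-2) ⇒ q = 1/2
P2 indiff ⇒ p·0+(1-p)·5 = p·4+(1-p)·3 ⇒ p(-4) = (1-p)(-2) ⇒ p = 1/3

P1 mixes 1/3 on A; P2 mixes 1/2 on P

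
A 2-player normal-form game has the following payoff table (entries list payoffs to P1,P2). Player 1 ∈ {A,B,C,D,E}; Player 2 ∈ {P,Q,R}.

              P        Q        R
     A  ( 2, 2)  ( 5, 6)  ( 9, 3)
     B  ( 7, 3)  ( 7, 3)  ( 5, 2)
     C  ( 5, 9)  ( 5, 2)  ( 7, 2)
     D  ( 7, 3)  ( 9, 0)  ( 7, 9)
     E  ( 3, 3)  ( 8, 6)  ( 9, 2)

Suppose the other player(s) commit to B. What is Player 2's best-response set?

argmax u_2 = {P,Q}

u_2(P vs B) = 3
u_2(Q vs B) = 3
u_2(R vs B) = 2
max payoff 3 at {P,Q}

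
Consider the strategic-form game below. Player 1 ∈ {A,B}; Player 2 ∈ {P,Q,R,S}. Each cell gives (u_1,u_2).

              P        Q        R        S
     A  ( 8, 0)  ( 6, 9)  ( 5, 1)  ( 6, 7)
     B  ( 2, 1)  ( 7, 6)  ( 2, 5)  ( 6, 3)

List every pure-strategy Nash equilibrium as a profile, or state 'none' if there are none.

PSNE = {(B,Q)}

(A,P): not NE [P2→Q gives 9>0]
(A,Q): not NE [P1→B gives 7>6]
(A,R): not NE [P2→Q gives 9>1]
(A,S): not NE [P2→Q gives 9>7]
(B,P): not NE [P1→A gives 8>2; P2→Q gives 6>1]
(B,Q): NE
(B,R): not NE [P1→A gives 5>2; P2→Q gives 6>5]
(B,S): not NE [P2→Q gives 6>3]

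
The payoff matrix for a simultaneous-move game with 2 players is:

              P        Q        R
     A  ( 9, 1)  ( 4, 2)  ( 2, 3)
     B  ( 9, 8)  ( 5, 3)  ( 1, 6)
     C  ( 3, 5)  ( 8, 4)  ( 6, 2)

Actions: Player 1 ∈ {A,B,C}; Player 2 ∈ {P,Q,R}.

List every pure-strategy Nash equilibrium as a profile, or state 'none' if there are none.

PSNE = {(B,P)}

(A,P): not NE [P2→R gives 3>1]
(A,Q): not NE [P1→C gives 8>4; P2→R gives 3>2]
(A,R): not NE [P1→C gives 6>2]
(B,P): NE
(B,Q): not NE [P1→C gives 8>5; P2→P gives 8>3]
(B,R): not NE [P1→C gives 6>1; P2→P gives 8>6]
(C,P): not NE [P1→B gives 9>3]
(C,Q): not NE [P2→P gives 5>4]
(C,R): not NE [P2→P gives 5>2]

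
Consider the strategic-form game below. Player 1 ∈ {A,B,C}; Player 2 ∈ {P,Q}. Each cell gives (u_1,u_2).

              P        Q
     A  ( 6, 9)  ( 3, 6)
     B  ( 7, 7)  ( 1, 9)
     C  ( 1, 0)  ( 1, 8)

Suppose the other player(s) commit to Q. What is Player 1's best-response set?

u_1(A vs Q) = 3
u_1(B vs Q) = 1
u_1(C vs Q) = 1
max payoff 3 at {A}

argmax u_1 = {A}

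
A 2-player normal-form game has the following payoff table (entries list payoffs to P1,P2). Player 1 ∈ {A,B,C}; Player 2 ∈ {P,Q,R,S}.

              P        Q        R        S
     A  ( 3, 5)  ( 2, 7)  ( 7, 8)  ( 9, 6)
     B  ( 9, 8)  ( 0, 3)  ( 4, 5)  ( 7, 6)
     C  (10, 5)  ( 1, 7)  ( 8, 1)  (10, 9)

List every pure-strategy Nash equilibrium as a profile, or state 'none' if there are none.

NE set: (C,S)

(A,P): not NE [P1→C gives 10>3; P2→R gives 8>5]
(A,Q): not NE [P2→R gives 8>7]
(A,R): not NE [P1→C gives 8>7]
(A,S): not NE [P1→C gives 10>9; P2→R gives 8>6]
(B,P): not NE [P1→C gives 10>9]
(B,Q): not NE [P1→A gives 2>0; P2→P gives 8>3]
(B,R): not NE [P1→C gives 8>4; P2→P gives 8>5]
(B,S): not NE [P1→C gives 10>7; P2→P gives 8>6]
(C,P): not NE [P2→S gives 9>5]
(C,Q): not NE [P1→A gives 2>1; P2→S gives 9>7]
(C,R): not NE [P2→S gives 9>1]
(C,S): NE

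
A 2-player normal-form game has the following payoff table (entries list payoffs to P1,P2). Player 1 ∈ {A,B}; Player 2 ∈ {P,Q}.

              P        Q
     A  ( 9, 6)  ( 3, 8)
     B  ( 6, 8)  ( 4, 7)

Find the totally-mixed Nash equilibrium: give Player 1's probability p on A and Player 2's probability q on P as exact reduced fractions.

P1 mixes 1/3 on A; P2 mixes 1/4 on P

P1 indiff ⇒ q·9+(1-q)·3 = q·6+(1-q)·4 ⇒ q(3) = (1-q)(1) ⇒ q = 1/4
P2 indiff ⇒ p·6+(1-p)·8 = p·8+(1-p)·7 ⇒ p(-2) = (1-p)(-1) ⇒ p = 1/3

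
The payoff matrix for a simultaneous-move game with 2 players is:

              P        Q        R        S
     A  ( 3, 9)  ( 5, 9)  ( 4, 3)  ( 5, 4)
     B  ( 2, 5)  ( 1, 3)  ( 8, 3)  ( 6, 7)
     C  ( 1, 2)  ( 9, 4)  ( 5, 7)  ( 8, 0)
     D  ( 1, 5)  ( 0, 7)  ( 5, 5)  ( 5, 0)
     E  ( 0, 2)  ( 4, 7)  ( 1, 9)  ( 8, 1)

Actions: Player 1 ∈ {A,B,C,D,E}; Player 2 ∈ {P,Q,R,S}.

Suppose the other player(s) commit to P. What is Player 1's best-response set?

argmax u_1 = {A}

u_1(A vs P) = 3
u_1(B vs P) = 2
u_1(C vs P) = 1
u_1(D vs P) = 1
u_1(E vs P) = 0
max payoff 3 at {A}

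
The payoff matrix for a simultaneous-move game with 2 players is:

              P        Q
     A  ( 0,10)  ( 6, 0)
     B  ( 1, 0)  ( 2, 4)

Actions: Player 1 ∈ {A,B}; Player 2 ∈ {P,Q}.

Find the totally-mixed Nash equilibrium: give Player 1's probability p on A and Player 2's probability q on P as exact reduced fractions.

p=2/7, q=4/5

P1 indiff ⇒ q·0+(1-q)·6 = q·1+(1-q)·2 ⇒ q(-1) = (1-q)(-4) ⇒ q = 4/5
P2 indiff ⇒ p·10+(1-p)·0 = p·0+(1-p)·4 ⇒ p(10) = (1-p)(4) ⇒ p = 2/7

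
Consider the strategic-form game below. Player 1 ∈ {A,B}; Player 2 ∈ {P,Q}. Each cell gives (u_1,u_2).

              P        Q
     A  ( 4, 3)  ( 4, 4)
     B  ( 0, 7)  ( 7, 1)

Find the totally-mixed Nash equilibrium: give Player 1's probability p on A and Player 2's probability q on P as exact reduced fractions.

(p,q) = (6/7, 3/7)

P1 indiff ⇒ q·4+(1-q)·4 = q·0+(1-q)·7 ⇒ q(4) = (1-q)(3) ⇒ q = 3/7
P2 indiff ⇒ p·3+(1-p)·7 = p·4+(1-p)·1 ⇒ p(-1) = (1-p)(-6) ⇒ p = 6/7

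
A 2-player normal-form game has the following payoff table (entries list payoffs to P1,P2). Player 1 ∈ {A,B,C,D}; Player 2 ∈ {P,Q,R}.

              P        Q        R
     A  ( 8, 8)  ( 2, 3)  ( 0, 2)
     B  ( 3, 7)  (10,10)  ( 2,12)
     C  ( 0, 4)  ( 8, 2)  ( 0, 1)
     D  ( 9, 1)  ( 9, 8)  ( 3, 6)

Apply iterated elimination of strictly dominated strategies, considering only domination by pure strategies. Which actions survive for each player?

Survivors P1:{B,D} P2:{Q,R}

P1 drop A (D beats it: P:9>8 Q:9>2 R:3>0)
P1 drop C (B beats it: P:3>0 Q:10>8 R:2>0)
P2 drop P (Q beats it: B:10>7 D:8>1)
P1→{B,D} P2→{Q,R}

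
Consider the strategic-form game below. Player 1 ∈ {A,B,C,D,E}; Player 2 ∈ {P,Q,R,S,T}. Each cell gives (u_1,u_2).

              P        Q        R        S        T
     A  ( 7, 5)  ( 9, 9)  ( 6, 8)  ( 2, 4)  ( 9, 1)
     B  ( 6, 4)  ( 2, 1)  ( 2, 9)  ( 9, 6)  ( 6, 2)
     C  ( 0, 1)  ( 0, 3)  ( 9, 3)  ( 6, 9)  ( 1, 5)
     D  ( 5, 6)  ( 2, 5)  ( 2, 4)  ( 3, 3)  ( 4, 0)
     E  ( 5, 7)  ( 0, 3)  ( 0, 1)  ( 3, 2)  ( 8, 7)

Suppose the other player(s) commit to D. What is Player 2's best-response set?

u_2(P vs D) = 6
u_2(Q vs D) = 5
u_2(R vs D) = 4
u_2(S vs D) = 3
u_2(T vs D) = 0
max payoff 6 at {P}

BR_2 = {P}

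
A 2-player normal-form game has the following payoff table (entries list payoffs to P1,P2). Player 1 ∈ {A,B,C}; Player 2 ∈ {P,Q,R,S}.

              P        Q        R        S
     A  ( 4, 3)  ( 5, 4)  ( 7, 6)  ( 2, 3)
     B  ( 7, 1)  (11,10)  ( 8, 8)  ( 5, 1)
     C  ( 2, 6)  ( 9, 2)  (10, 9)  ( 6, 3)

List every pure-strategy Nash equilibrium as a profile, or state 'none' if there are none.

(A,P): not NE [P1→B gives 7>4; P2→R gives 6>3]
(A,Q): not NE [P1→B gives 11>5; P2→R gives 6>4]
(A,R): not NE [P1→C gives 10>7]
(A,S): not NE [P1→C gives 6>2; P2→R gives 6>3]
(B,P): not NE [P2→Q gives 10>1]
(B,Q): NE
(B,R): not NE [P1→C gives 10>8; P2→Q gives 10>8]
(B,S): not NE [P1→C gives 6>5; P2→Q gives 10>1]
(C,P): not NE [P1→B gives 7>2; P2→R gives 9>6]
(C,Q): not NE [P1→B gives 11>9; P2→R gives 9>2]
(C,R): NE
(C,S): not NE [P2→R gives 9>3]

NE set: (B,Q), (C,R)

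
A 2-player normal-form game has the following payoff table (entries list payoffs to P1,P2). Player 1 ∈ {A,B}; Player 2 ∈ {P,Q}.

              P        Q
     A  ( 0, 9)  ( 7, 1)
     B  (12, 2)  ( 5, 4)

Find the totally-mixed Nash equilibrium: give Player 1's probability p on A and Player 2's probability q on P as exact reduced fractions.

P1 indiff ⇒ q·0+(1-q)·7 = q·12+(1-q)·5 ⇒ q(-12) = (1-q)(-2) ⇒ q = 1/7
P2 indiff ⇒ p·9+(1-p)·2 = p·1+(1-p)·4 ⇒ p(8) = (1-p)(2) ⇒ p = 1/5

p=1/5, q=1/7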